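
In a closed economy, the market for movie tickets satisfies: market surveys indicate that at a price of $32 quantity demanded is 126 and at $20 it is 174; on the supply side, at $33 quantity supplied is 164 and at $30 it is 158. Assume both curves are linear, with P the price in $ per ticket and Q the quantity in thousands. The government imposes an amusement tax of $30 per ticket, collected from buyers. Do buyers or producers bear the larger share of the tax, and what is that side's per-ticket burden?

Demand slope: (174 − 126)/(20 − 32) = -4, so Qd = 254 − 4P.
Supply slope: (158 − 164)/(30 − 33) = 2, so Qs = 2P + 98.
Before the tax: set 254 − 4P = 2P + 98 → P* = $26, Q* = 150.
With the tax collected from buyers, demand (in seller-price terms) shifts: Qd = 254 − 4(P + 30).
New equilibrium: buyers pay $36, producers receive $6, Q = 110. (Wedge: Pb − Ps = 30.)
Per-ticket burden: buyers $10, producers $20.
Producers take the larger share because supply is less price-elastic here (demand slope 4 vs supply slope 2).
The less price-elastic side of the market bears the larger share of a per-unit tax.

Producers bear the larger share: $20 per ticket.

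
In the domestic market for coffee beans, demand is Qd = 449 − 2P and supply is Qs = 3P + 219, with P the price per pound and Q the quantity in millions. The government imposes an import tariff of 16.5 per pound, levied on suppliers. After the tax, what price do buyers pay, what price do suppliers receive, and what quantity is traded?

Buyers pay 55.9; suppliers receive 39.4; quantity = 337.2.

Before the tax: set 449 − 2P = 3P + 219 → P* = 46, Q* = 357.
With the tax collected from suppliers, supply shifts: Qs = 3(P − 16.5) + 219.
Solving gives Q = 337.2 with buyers paying 55.9 and suppliers receiving 39.4 (the 16.5 wedge).
The less price-elastic side of the market bears the larger share of a per-unit tax.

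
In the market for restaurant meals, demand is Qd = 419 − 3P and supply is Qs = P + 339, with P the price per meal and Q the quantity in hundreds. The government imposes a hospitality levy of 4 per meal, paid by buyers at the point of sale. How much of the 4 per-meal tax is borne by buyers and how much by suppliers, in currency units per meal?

Without the tax, 419 − 3P = P + 339 gives 4P = 80, so P* = 20 and Q* = 359.
With the tax collected from buyers, demand (in seller-price terms) shifts: Qd = 419 − 3(P + 4).
New equilibrium: buyers pay 21, suppliers receive 17, Q = 356. (Wedge: Pb − Ps = 4.)
Burden on buyers: 1; on suppliers: 3. (They sum to 4.)
The less price-elastic side of the market bears the larger share of a per-unit tax.

Buyers bear 1 per meal; suppliers bear 3 per meal.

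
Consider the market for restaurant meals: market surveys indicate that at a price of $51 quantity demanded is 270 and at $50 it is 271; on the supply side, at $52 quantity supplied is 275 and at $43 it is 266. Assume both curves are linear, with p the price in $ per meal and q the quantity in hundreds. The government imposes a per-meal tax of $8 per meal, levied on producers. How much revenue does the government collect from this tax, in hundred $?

Demand slope: (271 − 270)/(50 − 51) = -1, so qd = 321 − p.
Supply slope: (266 − 275)/(43 − 52) = 1, so qs = p + 223.
Without the tax, 321 − p = p + 223 gives 2p = 98, so p* = $49 and q* = 272.
With the tax collected from producers, supply shifts: qs = (p − 8) + 223.
Solving gives q = 268 with buyers paying $53 and producers receiving $45 (the $8 wedge).
Revenue = t · Q = 8 · 268 = $2144.

Tax revenue = $2144 hundred.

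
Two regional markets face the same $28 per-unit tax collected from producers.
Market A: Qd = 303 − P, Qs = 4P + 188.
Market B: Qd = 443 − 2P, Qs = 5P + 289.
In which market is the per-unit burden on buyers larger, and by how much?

Market A, by $2.4.

Market A: pre-tax P* = $23, Q* = 280; post-tax Q = 257.6; per-unit burden on buyers = $22.4.
Market B: pre-tax P* = $22, Q* = 399; post-tax Q = 359; per-unit burden on buyers = $20.
Difference: $22.4 vs $20 → market A is larger by $2.4.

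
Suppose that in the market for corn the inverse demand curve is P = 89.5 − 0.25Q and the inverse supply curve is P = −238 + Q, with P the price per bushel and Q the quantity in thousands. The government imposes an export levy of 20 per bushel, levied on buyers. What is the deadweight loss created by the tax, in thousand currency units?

Inverting to Q(P) form: Qd = 358 − 4P; Qs = P + 238.
Before the tax: set 358 − 4P = P + 238 → P* = 24, Q* = 262.
With the tax collected from buyers, demand (in seller-price terms) shifts: Qd = 358 − 4(P + 20).
New equilibrium: buyers pay 28, suppliers receive 8, Q = 246. (Wedge: Pb − Ps = 20.)
Quantity falls by |ΔQ| = |262 − 246| = 16.
DWL = ½ · t · |ΔQ| = ½ · 20 · 16 = 160.

Deadweight loss = 160 thousand.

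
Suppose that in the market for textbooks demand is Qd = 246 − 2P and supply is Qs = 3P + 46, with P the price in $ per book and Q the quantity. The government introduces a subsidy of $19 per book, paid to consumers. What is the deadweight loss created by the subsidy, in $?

Without the subsidy, 246 − 2P = 3P + 46 gives 5P = 200, so P* = $40 and Q* = 166.
With a per-unit subsidy paid to consumers, each effectively pays P − 19, so demand becomes Qd = 246 − 2(P − 19).
Solving gives Q = 188.8 with consumers paying $28.6 and sellers receiving $47.6 (the $19 wedge).
Quantity rises by |ΔQ| = |166 − 188.8| = 22.8.
DWL = ½ · t · |ΔQ| = ½ · 19 · 22.8 = $216.6.

Deadweight loss = $216.6.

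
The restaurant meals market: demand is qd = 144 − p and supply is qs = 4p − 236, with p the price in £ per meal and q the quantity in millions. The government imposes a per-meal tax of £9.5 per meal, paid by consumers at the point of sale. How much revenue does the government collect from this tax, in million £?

Tax revenue = £573.8 million.

Without the tax, 144 − p = 4p − 236 gives 5p = 380, so p* = £76 and q* = 68.
With the tax collected from consumers, demand (in seller-price terms) shifts: qd = 144 − (p + 9.5).
Solving gives q = 60.4 with consumers paying £83.6 and producers receiving £74.1 (the £9.5 wedge).
Revenue = t · Q = 9.5 · 60.4 = £573.8.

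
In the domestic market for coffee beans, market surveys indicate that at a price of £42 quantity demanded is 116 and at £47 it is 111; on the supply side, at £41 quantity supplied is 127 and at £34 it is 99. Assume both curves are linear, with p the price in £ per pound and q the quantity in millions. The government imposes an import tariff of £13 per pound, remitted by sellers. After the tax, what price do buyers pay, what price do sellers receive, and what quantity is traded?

Demand slope: (111 − 116)/(47 − 42) = -1, so qd = 158 − p.
Supply slope: (99 − 127)/(34 − 41) = 4, so qs = 4p − 37.
Before the tax: set 158 − p = 4p − 37 → p* = £39, q* = 119.
With the tax collected from sellers, supply shifts: qs = 4(p − 13) − 37.
New equilibrium: buyers pay £49.4, sellers receive £36.4, q = 108.6. (Wedge: pb − ps = 13.)
The less price-elastic side of the market bears the larger share of a per-unit tax.

Buyers pay £49.4; sellers receive £36.4; quantity = 108.6.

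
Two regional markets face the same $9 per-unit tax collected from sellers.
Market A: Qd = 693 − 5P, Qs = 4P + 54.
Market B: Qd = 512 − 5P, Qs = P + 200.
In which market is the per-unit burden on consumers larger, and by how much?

Market A: pre-tax P* = $71, Q* = 338; post-tax Q = 318; per-unit burden on consumers = $4.
Market B: pre-tax P* = $52, Q* = 252; post-tax Q = 244.5; per-unit burden on consumers = $1.5.
Difference: $4 vs $1.5 → market A is larger by $2.5.

Market A, by $2.5.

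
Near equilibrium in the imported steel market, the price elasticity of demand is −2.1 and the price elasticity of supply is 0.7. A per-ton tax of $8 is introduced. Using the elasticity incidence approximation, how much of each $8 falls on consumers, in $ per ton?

Incidence ratio: consumers' share ≈ εs / (εs + |εd|) = 0.7 / (0.7 + 2.1) = 0.25.
So consumers bear ≈ 0.25 × $8 = $2; suppliers bear $6.

Consumers bear ≈ $2 per ton.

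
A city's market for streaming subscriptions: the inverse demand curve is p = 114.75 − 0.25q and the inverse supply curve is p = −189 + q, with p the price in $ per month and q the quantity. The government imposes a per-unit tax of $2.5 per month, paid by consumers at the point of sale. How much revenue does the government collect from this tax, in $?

Rewrite in direct form: qd = 459 − 4p and qs = p + 189.
Without the tax, 459 − 4p = p + 189 gives 5p = 270, so p* = $54 and q* = 243.
With the tax collected from consumers, demand (in seller-price terms) shifts: qd = 459 − 4(p + 2.5).
Solving gives q = 241 with consumers paying $54.5 and sellers receiving $52 (the $2.5 wedge).
Revenue = t · Q = 2.5 · 241 = $602.5.

Tax revenue = $602.5.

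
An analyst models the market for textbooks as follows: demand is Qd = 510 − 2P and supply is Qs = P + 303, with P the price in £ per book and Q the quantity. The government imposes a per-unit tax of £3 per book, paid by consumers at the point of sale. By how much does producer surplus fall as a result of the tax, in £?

Producer surplus falls by £742.

Without the tax, 510 − 2P = P + 303 gives 3P = 207, so P* = £69 and Q* = 372.
With the tax collected from consumers, demand (in seller-price terms) shifts: Qd = 510 − 2(P + 3).
New equilibrium: consumers pay £70, sellers receive £67, Q = 370. (Wedge: Pb − Ps = 3.)
ΔPS is the trapezoid between Q = 370 and Q = 372 of height £2: ½ · (372 + 370) · 2 = £742.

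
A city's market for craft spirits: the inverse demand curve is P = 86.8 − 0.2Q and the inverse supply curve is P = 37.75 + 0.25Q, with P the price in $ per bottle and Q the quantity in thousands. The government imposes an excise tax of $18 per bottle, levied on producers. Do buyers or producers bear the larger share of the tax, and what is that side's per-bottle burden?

Producers bear the larger share: $10 per bottle.

Rewrite in direct form: Qd = 434 − 5P and Qs = 4P − 151.
Before the tax: set 434 − 5P = 4P − 151 → P* = $65, Q* = 109.
With the tax collected from producers, supply shifts: Qs = 4(P − 18) − 151.
New equilibrium: buyers pay $73, producers receive $55, Q = 69. (Wedge: Pb − Ps = 18.)
Per-bottle burden: buyers $8, producers $10.
Producers take the larger share because supply is less price-elastic here (demand slope 5 vs supply slope 4).
The less price-elastic side of the market bears the larger share of a per-unit tax.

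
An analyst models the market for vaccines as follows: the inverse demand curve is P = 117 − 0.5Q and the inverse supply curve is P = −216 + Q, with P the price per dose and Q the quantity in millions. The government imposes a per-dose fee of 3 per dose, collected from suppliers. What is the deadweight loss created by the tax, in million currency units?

Deadweight loss = 3 million.

Inverting to Q(P) form: Qd = 234 − 2P; Qs = P + 216.
Without the tax, 234 − 2P = P + 216 gives 3P = 18, so P* = 6 and Q* = 222.
With the tax collected from suppliers, supply shifts: Qs = (P − 3) + 216.
New equilibrium: buyers pay 7, suppliers receive 4, Q = 220. (Wedge: Pb − Ps = 3.)
Quantity falls by |ΔQ| = |222 − 220| = 2.
DWL = ½ · t · |ΔQ| = ½ · 3 · 2 = 3.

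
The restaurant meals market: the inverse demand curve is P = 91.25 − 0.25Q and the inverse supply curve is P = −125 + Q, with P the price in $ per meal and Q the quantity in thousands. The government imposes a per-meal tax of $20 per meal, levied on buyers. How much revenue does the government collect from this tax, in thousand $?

Inverting to Q(P) form: Qd = 365 − 4P; Qs = P + 125.
Before the tax: set 365 − 4P = P + 125 → P* = $48, Q* = 173.
With the tax collected from buyers, demand (in seller-price terms) shifts: Qd = 365 − 4(P + 20).
New equilibrium: buyers pay $52, sellers receive $32, Q = 157. (Wedge: Pb − Ps = 20.)
Revenue = t · Q = 20 · 157 = $3140.

Tax revenue = $3140 thousand.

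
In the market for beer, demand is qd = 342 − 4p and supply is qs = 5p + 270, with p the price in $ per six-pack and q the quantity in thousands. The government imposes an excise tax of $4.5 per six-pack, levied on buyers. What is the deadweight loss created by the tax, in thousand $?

Without the tax, 342 − 4p = 5p + 270 gives 9p = 72, so p* = $8 and q* = 310.
With the tax collected from buyers, demand (in seller-price terms) shifts: qd = 342 − 4(p + 4.5).
New equilibrium: buyers pay $10.5, producers receive $6, q = 300. (Wedge: pb − ps = 4.5.)
Quantity falls by |ΔQ| = |310 − 300| = 10.
DWL = ½ · t · |ΔQ| = ½ · 4.5 · 10 = $22.5.

Deadweight loss = $22.5 thousand.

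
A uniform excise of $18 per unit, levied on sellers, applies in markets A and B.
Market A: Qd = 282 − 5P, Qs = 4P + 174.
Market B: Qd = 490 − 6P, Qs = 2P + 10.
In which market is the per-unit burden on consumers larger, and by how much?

Market A, by $3.5.

Market A: pre-tax P* = $12, Q* = 222; post-tax Q = 182; per-unit burden on consumers = $8.
Market B: pre-tax P* = $60, Q* = 130; post-tax Q = 103; per-unit burden on consumers = $4.5.
Difference: $8 vs $4.5 → market A is larger by $3.5.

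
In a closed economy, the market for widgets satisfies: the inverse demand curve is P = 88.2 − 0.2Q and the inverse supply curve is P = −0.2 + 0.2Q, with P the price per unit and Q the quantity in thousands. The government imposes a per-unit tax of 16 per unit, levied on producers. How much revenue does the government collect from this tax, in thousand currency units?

Tax revenue = 2896 thousand.

Inverting to Q(P) form: Qd = 441 − 5P; Qs = 5P + 1.
Before the tax: set 441 − 5P = 5P + 1 → P* = 44, Q* = 221.
With the tax collected from producers, supply shifts: Qs = 5(P − 16) + 1.
Solving gives Q = 181 with consumers paying 52 and producers receiving 36 (the 16 wedge).
Revenue = t · Q = 16 · 181 = 2896.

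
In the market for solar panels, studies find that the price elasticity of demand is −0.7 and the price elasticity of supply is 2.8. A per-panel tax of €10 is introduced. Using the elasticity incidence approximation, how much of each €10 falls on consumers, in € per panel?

Incidence ratio: consumers' share ≈ εs / (εs + |εd|) = 2.8 / (2.8 + 0.7) = 0.8.
So consumers bear ≈ 0.8 × €10 = €8; producers bear €2.

Consumers bear ≈ €8 per panel.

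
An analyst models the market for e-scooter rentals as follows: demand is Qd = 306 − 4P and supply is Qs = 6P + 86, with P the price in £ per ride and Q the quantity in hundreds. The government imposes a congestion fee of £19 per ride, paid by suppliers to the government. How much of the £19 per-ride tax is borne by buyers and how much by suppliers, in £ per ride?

Before the tax: set 306 − 4P = 6P + 86 → P* = £22, Q* = 218.
With the tax collected from suppliers, supply shifts: Qs = 6(P − 19) + 86.
Solving gives Q = 172.4 with buyers paying £33.4 and suppliers receiving £14.4 (the £19 wedge).
Burden on buyers: £11.4; on suppliers: £7.6. (They sum to £19.)
The less price-elastic side of the market bears the larger share of a per-unit tax.

Buyers bear £11.4 per ride; suppliers bear £7.6 per ride.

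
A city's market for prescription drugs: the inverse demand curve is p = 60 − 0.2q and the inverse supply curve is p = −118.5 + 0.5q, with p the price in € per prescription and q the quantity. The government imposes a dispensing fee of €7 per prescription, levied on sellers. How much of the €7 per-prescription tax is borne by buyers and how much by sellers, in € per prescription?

Buyers bear €2 per prescription; sellers bear €5 per prescription.

Rewrite in direct form: qd = 300 − 5p and qs = 2p + 237.
Without the tax, 300 − 5p = 2p + 237 gives 7p = 63, so p* = €9 and q* = 255.
With the tax collected from sellers, supply shifts: qs = 2(p − 7) + 237.
New equilibrium: buyers pay €11, sellers receive €4, q = 245. (Wedge: pb − ps = 7.)
Burden on buyers: €2; on sellers: €5. (They sum to €7.)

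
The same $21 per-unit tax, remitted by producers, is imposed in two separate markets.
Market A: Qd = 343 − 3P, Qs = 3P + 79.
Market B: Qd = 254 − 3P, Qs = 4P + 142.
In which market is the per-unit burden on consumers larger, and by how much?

Market A: pre-tax P* = $44, Q* = 211; post-tax Q = 179.5; per-unit burden on consumers = $10.5.
Market B: pre-tax P* = $16, Q* = 206; post-tax Q = 170; per-unit burden on consumers = $12.
Difference: $10.5 vs $12 → market B is larger by $1.5.

Market B, by $1.5.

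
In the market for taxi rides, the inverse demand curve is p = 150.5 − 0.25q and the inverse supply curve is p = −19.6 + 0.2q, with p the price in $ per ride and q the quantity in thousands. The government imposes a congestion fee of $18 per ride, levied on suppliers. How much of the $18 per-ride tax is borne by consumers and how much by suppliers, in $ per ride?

Consumers bear $10 per ride; suppliers bear $8 per ride.

Inverting to q(p) form: qd = 602 − 4p; qs = 5p + 98.
Without the tax, 602 − 4p = 5p + 98 gives 9p = 504, so p* = $56 and q* = 378.
With the tax collected from suppliers, supply shifts: qs = 5(p − 18) + 98.
New equilibrium: consumers pay $66, suppliers receive $48, q = 338. (Wedge: pb − ps = 18.)
Burden on consumers: $10; on suppliers: $8. (They sum to $18.)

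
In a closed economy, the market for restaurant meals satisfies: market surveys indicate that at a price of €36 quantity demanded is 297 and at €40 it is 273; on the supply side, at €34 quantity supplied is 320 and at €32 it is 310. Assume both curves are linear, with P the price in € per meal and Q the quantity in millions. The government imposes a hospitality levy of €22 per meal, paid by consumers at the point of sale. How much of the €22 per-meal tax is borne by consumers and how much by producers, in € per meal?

Demand slope: (273 − 297)/(40 − 36) = -6, so Qd = 513 − 6P.
Supply slope: (310 − 320)/(32 − 34) = 5, so Qs = 5P + 150.
Without the tax, 513 − 6P = 5P + 150 gives 11P = 363, so P* = €33 and Q* = 315.
With the tax collected from consumers, demand (in seller-price terms) shifts: Qd = 513 − 6(P + 22).
New equilibrium: consumers pay €43, producers receive €21, Q = 255. (Wedge: Pb − Ps = 22.)
Burden on consumers: €10; on producers: €12. (They sum to €22.)
The less price-elastic side of the market bears the larger share of a per-unit tax.

Consumers bear €10 per meal; producers bear €12 per meal.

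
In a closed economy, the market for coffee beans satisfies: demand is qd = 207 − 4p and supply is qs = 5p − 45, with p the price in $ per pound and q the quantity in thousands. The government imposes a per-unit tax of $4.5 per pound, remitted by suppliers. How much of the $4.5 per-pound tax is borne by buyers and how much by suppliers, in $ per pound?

Buyers bear $2.5 per pound; suppliers bear $2 per pound.

Without the tax, 207 − 4p = 5p − 45 gives 9p = 252, so p* = $28 and q* = 95.
With the tax collected from suppliers, supply shifts: qs = 5(p − 4.5) − 45.
Solving gives q = 85 with buyers paying $30.5 and suppliers receiving $26 (the $4.5 wedge).
Burden on buyers: $2.5; on suppliers: $2. (They sum to $4.5.)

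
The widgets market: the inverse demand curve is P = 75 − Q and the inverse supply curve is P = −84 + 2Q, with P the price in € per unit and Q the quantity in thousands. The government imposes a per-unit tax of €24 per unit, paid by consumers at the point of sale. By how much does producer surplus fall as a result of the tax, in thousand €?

Inverting to Q(P) form: Qd = 75 − P; Qs = 0.5P + 42.
Without the tax, 75 − P = 0.5P + 42 gives 1.5P = 33, so P* = €22 and Q* = 53.
With the tax collected from consumers, demand (in seller-price terms) shifts: Qd = 75 − (P + 24).
New equilibrium: consumers pay €30, suppliers receive €6, Q = 45. (Wedge: Pb − Ps = 24.)
ΔPS is the trapezoid between Q = 45 and Q = 53 of height €16: ½ · (53 + 45) · 16 = €784.

Producer surplus falls by €784 thousand.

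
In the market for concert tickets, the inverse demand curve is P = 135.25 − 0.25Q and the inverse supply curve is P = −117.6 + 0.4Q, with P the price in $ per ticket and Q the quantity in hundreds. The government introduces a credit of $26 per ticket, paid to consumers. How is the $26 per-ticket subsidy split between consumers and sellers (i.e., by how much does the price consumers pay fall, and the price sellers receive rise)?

Inverting to Q(P) form: Qd = 541 − 4P; Qs = 2.5P + 294.
Before the subsidy: set 541 − 4P = 2.5P + 294 → P* = $38, Q* = 389.
With a per-unit subsidy paid to consumers, each effectively pays P − 26, so demand becomes Qd = 541 − 4(P − 26).
New equilibrium: consumers pay $28, sellers receive $54, Q = 429. (Wedge: Pb − Ps = −26.)
Gain to consumers: $10; to sellers: $16. (They sum to $26.)

Consumers gain $10 per ticket; sellers gain $16 per ticket.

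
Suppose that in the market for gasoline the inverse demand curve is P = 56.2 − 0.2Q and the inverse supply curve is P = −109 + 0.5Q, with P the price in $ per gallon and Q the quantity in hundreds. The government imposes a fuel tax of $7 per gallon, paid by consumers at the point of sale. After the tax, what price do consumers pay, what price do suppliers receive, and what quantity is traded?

Consumers pay $11; suppliers receive $4; quantity = 226.

Rewrite in direct form: Qd = 281 − 5P and Qs = 2P + 218.
Before the tax: set 281 − 5P = 2P + 218 → P* = $9, Q* = 236.
With the tax collected from consumers, demand (in seller-price terms) shifts: Qd = 281 − 5(P + 7).
New equilibrium: consumers pay $11, suppliers receive $4, Q = 226. (Wedge: Pb − Ps = 7.)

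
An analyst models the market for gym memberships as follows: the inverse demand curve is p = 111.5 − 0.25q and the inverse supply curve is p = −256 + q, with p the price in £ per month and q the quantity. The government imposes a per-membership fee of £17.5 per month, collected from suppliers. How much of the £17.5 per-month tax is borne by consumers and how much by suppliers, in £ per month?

Consumers bear £3.5 per month; suppliers bear £14 per month.

Inverting to q(p) form: qd = 446 − 4p; qs = p + 256.
Without the tax, 446 − 4p = p + 256 gives 5p = 190, so p* = £38 and q* = 294.
With the tax collected from suppliers, supply shifts: qs = (p − 17.5) + 256.
New equilibrium: consumers pay £41.5, suppliers receive £24, q = 280. (Wedge: pb − ps = 17.5.)
Burden on consumers: £3.5; on suppliers: £14. (They sum to £17.5.)
The less price-elastic side of the market bears the larger share of a per-unit tax.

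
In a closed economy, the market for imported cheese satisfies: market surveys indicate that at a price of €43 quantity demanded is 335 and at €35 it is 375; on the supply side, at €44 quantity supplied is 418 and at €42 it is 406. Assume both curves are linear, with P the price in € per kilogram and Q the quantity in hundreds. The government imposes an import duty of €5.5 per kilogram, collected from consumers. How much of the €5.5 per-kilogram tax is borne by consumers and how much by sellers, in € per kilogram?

Consumers bear €3 per kilogram; sellers bear €2.5 per kilogram.

Demand slope: (375 − 335)/(35 − 43) = -5, so Qd = 550 − 5P.
Supply slope: (406 − 418)/(42 − 44) = 6, so Qs = 6P + 154.
Without the tax, 550 − 5P = 6P + 154 gives 11P = 396, so P* = €36 and Q* = 370.
With the tax collected from consumers, demand (in seller-price terms) shifts: Qd = 550 − 5(P + 5.5).
Solving gives Q = 355 with consumers paying €39 and sellers receiving €33.5 (the €5.5 wedge).
Burden on consumers: €3; on sellers: €2.5. (They sum to €5.5.)
The less price-elastic side of the market bears the larger share of a per-unit tax.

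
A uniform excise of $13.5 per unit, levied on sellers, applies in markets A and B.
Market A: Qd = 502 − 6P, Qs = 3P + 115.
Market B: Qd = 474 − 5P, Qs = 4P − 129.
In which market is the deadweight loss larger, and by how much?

Market B, by $20.25.

Market A: pre-tax P* = $43, Q* = 244; post-tax Q = 217; deadweight loss = $182.25.
Market B: pre-tax P* = $67, Q* = 139; post-tax Q = 109; deadweight loss = $202.5.
Difference: $182.25 vs $202.5 → market B is larger by $20.25.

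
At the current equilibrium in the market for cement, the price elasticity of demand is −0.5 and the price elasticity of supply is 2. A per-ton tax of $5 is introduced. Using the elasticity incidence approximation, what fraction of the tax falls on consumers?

Consumers' share ≈ 0.8.

Incidence ratio: consumers' share ≈ εs / (εs + |εd|) = 2 / (2 + 0.5) = 0.8.
Supply is the more elastic side, so consumers bear the larger share.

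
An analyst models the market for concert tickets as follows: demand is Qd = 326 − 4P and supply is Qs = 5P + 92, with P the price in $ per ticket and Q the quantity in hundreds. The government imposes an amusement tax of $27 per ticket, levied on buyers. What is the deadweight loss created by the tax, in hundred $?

Deadweight loss = $810 hundred.

Without the tax, 326 − 4P = 5P + 92 gives 9P = 234, so P* = $26 and Q* = 222.
With the tax collected from buyers, demand (in seller-price terms) shifts: Qd = 326 − 4(P + 27).
New equilibrium: buyers pay $41, producers receive $14, Q = 162. (Wedge: Pb − Ps = 27.)
Quantity falls by |ΔQ| = |222 − 162| = 60.
DWL = ½ · t · |ΔQ| = ½ · 27 · 60 = $810.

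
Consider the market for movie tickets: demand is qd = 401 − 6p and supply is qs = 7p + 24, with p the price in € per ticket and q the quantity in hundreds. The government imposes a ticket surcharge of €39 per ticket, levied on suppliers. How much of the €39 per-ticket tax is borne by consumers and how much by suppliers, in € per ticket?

Consumers bear €21 per ticket; suppliers bear €18 per ticket.

Before the tax: set 401 − 6p = 7p + 24 → p* = €29, q* = 227.
With the tax collected from suppliers, supply shifts: qs = 7(p − 39) + 24.
Solving gives q = 101 with consumers paying €50 and suppliers receiving €11 (the €39 wedge).
Burden on consumers: €21; on suppliers: €18. (They sum to €39.)
The less price-elastic side of the market bears the larger share of a per-unit tax.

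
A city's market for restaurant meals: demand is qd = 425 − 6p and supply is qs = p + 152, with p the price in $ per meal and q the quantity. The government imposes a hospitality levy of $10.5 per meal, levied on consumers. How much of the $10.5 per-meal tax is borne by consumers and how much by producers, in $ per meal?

Before the tax: set 425 − 6p = p + 152 → p* = $39, q* = 191.
With the tax collected from consumers, demand (in seller-price terms) shifts: qd = 425 − 6(p + 10.5).
New equilibrium: consumers pay $40.5, producers receive $30, q = 182. (Wedge: pb − ps = 10.5.)
Burden on consumers: $1.5; on producers: $9. (They sum to $10.5.)

Consumers bear $1.5 per meal; producers bear $9 per meal.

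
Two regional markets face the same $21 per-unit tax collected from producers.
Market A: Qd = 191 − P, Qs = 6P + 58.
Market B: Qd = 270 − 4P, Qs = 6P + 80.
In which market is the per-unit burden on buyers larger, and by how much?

Market A, by $5.4.

Market A: pre-tax P* = $19, Q* = 172; post-tax Q = 154; per-unit burden on buyers = $18.
Market B: pre-tax P* = $19, Q* = 194; post-tax Q = 143.6; per-unit burden on buyers = $12.6.
Difference: $18 vs $12.6 → market A is larger by $5.4.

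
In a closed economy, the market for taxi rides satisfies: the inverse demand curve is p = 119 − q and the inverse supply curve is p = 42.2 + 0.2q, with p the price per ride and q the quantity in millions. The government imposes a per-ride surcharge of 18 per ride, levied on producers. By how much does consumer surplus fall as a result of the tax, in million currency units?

Inverting to q(p) form: qd = 119 − p; qs = 5p − 211.
Without the tax, 119 − p = 5p − 211 gives 6p = 330, so p* = 55 and q* = 64.
With the tax collected from producers, supply shifts: qs = 5(p − 18) − 211.
New equilibrium: consumers pay 70, producers receive 52, q = 49. (Wedge: pb − ps = 18.)
ΔCS is the trapezoid between Q = 49 and Q = 64 of height 15: ½ · (64 + 49) · 15 = 847.5.

Consumer surplus falls by 847.5 million.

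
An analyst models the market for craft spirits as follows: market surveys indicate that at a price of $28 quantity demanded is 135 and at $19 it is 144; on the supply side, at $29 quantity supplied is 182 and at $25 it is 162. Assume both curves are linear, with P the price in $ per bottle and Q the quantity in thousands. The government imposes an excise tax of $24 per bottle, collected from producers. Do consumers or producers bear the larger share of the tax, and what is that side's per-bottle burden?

Consumers bear the larger share: $20 per bottle.

Demand slope: (144 − 135)/(19 − 28) = -1, so Qd = 163 − P.
Supply slope: (162 − 182)/(25 − 29) = 5, so Qs = 5P + 37.
Before the tax: set 163 − P = 5P + 37 → P* = $21, Q* = 142.
With the tax collected from producers, supply shifts: Qs = 5(P − 24) + 37.
New equilibrium: consumers pay $41, producers receive $17, Q = 122. (Wedge: Pb − Ps = 24.)
Per-bottle burden: consumers $20, producers $4.
Consumers take the larger share because demand is less price-elastic here (demand slope 1 vs supply slope 5).
The less price-elastic side of the market bears the larger share of a per-unit tax.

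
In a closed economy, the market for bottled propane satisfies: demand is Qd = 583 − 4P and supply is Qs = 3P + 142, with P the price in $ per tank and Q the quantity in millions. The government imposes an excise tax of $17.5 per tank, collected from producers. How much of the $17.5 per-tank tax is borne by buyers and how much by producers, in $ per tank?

Buyers bear $7.5 per tank; producers bear $10 per tank.

Without the tax, 583 − 4P = 3P + 142 gives 7P = 441, so P* = $63 and Q* = 331.
With the tax collected from producers, supply shifts: Qs = 3(P − 17.5) + 142.
Solving gives Q = 301 with buyers paying $70.5 and producers receiving $53 (the $17.5 wedge).
Burden on buyers: $7.5; on producers: $10. (They sum to $17.5.)
The less price-elastic side of the market bears the larger share of a per-unit tax.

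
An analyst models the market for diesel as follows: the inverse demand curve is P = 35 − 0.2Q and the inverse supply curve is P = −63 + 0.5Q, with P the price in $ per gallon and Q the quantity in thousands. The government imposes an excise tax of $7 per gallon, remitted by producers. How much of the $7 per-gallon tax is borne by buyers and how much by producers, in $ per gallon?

Inverting to Q(P) form: Qd = 175 − 5P; Qs = 2P + 126.
Without the tax, 175 − 5P = 2P + 126 gives 7P = 49, so P* = $7 and Q* = 140.
With the tax collected from producers, supply shifts: Qs = 2(P − 7) + 126.
New equilibrium: buyers pay $9, producers receive $2, Q = 130. (Wedge: Pb − Ps = 7.)
Burden on buyers: $2; on producers: $5. (They sum to $7.)

Buyers bear $2 per gallon; producers bear $5 per gallon.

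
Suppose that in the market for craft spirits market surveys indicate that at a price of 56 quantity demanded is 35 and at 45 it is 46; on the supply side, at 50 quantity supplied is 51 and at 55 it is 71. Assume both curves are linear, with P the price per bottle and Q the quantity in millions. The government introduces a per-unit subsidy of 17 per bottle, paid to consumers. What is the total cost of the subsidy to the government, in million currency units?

Government outlay = 962.2 million.

Demand slope: (46 − 35)/(45 − 56) = -1, so Qd = 91 − P.
Supply slope: (71 − 51)/(55 − 50) = 4, so Qs = 4P − 149.
Without the subsidy, 91 − P = 4P − 149 gives 5P = 240, so P* = 48 and Q* = 43.
With a per-unit subsidy paid to consumers, each effectively pays P − 17, so demand becomes Qd = 91 − (P − 17).
New equilibrium: consumers pay 34.4, sellers receive 51.4, Q = 56.6. (Wedge: Pb − Ps = −17.)
Outlay = t · Q = 17 · 56.6 = 962.2.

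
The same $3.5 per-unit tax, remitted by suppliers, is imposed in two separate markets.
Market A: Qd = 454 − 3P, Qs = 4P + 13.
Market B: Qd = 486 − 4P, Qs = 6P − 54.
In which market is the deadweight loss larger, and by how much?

Market A: pre-tax P* = $63, Q* = 265; post-tax Q = 259; deadweight loss = $10.5.
Market B: pre-tax P* = $54, Q* = 270; post-tax Q = 261.6; deadweight loss = $14.7.
Difference: $10.5 vs $14.7 → market B is larger by $4.2.

Market B, by $4.2.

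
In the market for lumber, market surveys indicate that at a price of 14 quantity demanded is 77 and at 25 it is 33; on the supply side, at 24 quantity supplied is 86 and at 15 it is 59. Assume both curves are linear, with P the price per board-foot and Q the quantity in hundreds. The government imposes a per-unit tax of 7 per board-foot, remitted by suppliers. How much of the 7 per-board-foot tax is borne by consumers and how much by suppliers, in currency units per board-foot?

Demand slope: (33 − 77)/(25 − 14) = -4, so Qd = 133 − 4P.
Supply slope: (59 − 86)/(15 − 24) = 3, so Qs = 3P + 14.
Before the tax: set 133 − 4P = 3P + 14 → P* = 17, Q* = 65.
With the tax collected from suppliers, supply shifts: Qs = 3(P − 7) + 14.
Solving gives Q = 53 with consumers paying 20 and suppliers receiving 13 (the 7 wedge).
Burden on consumers: 3; on suppliers: 4. (They sum to 7.)
The less price-elastic side of the market bears the larger share of a per-unit tax.

Consumers bear 3 per board-foot; suppliers bear 4 per board-foot.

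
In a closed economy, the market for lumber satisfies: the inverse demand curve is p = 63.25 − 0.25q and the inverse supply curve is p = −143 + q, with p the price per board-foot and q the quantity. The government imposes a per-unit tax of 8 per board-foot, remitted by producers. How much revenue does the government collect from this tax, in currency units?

Tax revenue = 1268.8.

Rewrite in direct form: qd = 253 − 4p and qs = p + 143.
Before the tax: set 253 − 4p = p + 143 → p* = 22, q* = 165.
With the tax collected from producers, supply shifts: qs = (p − 8) + 143.
Solving gives q = 158.6 with buyers paying 23.6 and producers receiving 15.6 (the 8 wedge).
Revenue = t · Q = 8 · 158.6 = 1268.8.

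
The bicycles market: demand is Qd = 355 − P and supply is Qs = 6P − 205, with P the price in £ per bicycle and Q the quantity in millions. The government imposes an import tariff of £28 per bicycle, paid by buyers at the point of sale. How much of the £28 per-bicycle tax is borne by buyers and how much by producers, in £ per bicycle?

Before the tax: set 355 − P = 6P − 205 → P* = £80, Q* = 275.
With the tax collected from buyers, demand (in seller-price terms) shifts: Qd = 355 − (P + 28).
New equilibrium: buyers pay £104, producers receive £76, Q = 251. (Wedge: Pb − Ps = 28.)
Burden on buyers: £24; on producers: £4. (They sum to £28.)

Buyers bear £24 per bicycle; producers bear £4 per bicycle.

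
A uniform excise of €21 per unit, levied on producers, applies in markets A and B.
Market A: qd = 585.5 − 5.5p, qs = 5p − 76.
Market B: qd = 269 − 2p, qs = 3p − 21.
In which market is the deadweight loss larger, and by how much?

Market A: pre-tax p* = €63, q* = 239; post-tax q = 184; deadweight loss = €577.5.
Market B: pre-tax p* = €58, q* = 153; post-tax q = 127.8; deadweight loss = €264.6.
Difference: €577.5 vs €264.6 → market A is larger by €312.9.

Market A, by €312.9.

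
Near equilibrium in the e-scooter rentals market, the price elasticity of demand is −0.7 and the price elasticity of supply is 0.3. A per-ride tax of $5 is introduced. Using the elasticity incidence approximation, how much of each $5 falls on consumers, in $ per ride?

Incidence ratio: consumers' share ≈ εs / (εs + |εd|) = 0.3 / (0.3 + 0.7) = 0.3.
So consumers bear ≈ 0.3 × $5 = $1.5; sellers bear $3.5.

Consumers bear ≈ $1.5 per ride.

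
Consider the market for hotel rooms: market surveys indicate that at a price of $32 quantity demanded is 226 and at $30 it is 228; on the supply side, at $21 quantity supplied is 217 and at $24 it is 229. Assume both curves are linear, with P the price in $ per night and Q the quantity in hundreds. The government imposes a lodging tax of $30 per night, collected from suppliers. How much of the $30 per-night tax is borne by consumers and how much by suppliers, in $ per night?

Demand slope: (228 − 226)/(30 − 32) = -1, so Qd = 258 − P.
Supply slope: (229 − 217)/(24 − 21) = 4, so Qs = 4P + 133.
Before the tax: set 258 − P = 4P + 133 → P* = $25, Q* = 233.
With the tax collected from suppliers, supply shifts: Qs = 4(P − 30) + 133.
New equilibrium: consumers pay $49, suppliers receive $19, Q = 209. (Wedge: Pb − Ps = 30.)
Burden on consumers: $24; on suppliers: $6. (They sum to $30.)
The less price-elastic side of the market bears the larger share of a per-unit tax.

Consumers bear $24 per night; suppliers bear $6 per night.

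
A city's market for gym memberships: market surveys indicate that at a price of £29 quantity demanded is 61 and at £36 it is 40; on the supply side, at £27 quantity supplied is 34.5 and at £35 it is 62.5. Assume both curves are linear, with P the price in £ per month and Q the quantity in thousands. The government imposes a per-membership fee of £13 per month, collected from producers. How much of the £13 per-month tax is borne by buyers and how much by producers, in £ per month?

Demand slope: (40 − 61)/(36 − 29) = -3, so Qd = 148 − 3P.
Supply slope: (62.5 − 34.5)/(35 − 27) = 3.5, so Qs = 3.5P − 60.
Without the tax, 148 − 3P = 3.5P − 60 gives 6.5P = 208, so P* = £32 and Q* = 52.
With the tax collected from producers, supply shifts: Qs = 3.5(P − 13) − 60.
New equilibrium: buyers pay £39, producers receive £26, Q = 31. (Wedge: Pb − Ps = 13.)
Burden on buyers: £7; on producers: £6. (They sum to £13.)
The less price-elastic side of the market bears the larger share of a per-unit tax.

Buyers bear £7 per month; producers bear £6 per month.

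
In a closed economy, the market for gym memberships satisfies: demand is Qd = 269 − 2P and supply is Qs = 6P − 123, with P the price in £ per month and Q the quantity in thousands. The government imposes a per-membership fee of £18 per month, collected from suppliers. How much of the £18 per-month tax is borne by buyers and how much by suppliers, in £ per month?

Before the tax: set 269 − 2P = 6P − 123 → P* = £49, Q* = 171.
With the tax collected from suppliers, supply shifts: Qs = 6(P − 18) − 123.
Solving gives Q = 144 with buyers paying £62.5 and suppliers receiving £44.5 (the £18 wedge).
Burden on buyers: £13.5; on suppliers: £4.5. (They sum to £18.)
The less price-elastic side of the market bears the larger share of a per-unit tax.

Buyers bear £13.5 per month; suppliers bear £4.5 per month.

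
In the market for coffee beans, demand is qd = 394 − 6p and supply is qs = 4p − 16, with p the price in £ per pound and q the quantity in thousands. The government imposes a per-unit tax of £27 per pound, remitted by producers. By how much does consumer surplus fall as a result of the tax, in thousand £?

Before the tax: set 394 − 6p = 4p − 16 → p* = £41, q* = 148.
With the tax collected from producers, supply shifts: qs = 4(p − 27) − 16.
New equilibrium: consumers pay £51.8, producers receive £24.8, q = 83.2. (Wedge: pb − ps = 27.)
ΔCS is the trapezoid between Q = 83.2 and Q = 148 of height £10.8: ½ · (148 + 83.2) · 10.8 = £1248.48.

Consumer surplus falls by £1248.48 thousand.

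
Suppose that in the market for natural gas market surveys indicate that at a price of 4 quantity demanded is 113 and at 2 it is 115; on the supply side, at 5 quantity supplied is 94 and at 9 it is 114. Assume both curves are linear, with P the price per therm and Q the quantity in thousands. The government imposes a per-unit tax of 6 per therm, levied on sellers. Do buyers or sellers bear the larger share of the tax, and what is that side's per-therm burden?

Demand slope: (115 − 113)/(2 − 4) = -1, so Qd = 117 − P.
Supply slope: (114 − 94)/(9 − 5) = 5, so Qs = 5P + 69.
Before the tax: set 117 − P = 5P + 69 → P* = 8, Q* = 109.
With the tax collected from sellers, supply shifts: Qs = 5(P − 6) + 69.
Solving gives Q = 104 with buyers paying 13 and sellers receiving 7 (the 6 wedge).
Per-therm burden: buyers 5, sellers 1.
Buyers take the larger share because demand is less price-elastic here (demand slope 1 vs supply slope 5).
The less price-elastic side of the market bears the larger share of a per-unit tax.

Buyers bear the larger share: 5 per therm.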